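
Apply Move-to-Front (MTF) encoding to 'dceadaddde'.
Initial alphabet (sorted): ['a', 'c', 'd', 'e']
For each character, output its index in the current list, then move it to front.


MTF encoding:
'd': index 2 in ['a', 'c', 'd', 'e'] -> ['d', 'a', 'c', 'e']
'c': index 2 in ['d', 'a', 'c', 'e'] -> ['c', 'd', 'a', 'e']
'e': index 3 in ['c', 'd', 'a', 'e'] -> ['e', 'c', 'd', 'a']
'a': index 3 in ['e', 'c', 'd', 'a'] -> ['a', 'e', 'c', 'd']
'd': index 3 in ['a', 'e', 'c', 'd'] -> ['d', 'a', 'e', 'c']
'a': index 1 in ['d', 'a', 'e', 'c'] -> ['a', 'd', 'e', 'c']
'd': index 1 in ['a', 'd', 'e', 'c'] -> ['d', 'a', 'e', 'c']
'd': index 0 in ['d', 'a', 'e', 'c'] -> ['d', 'a', 'e', 'c']
'd': index 0 in ['d', 'a', 'e', 'c'] -> ['d', 'a', 'e', 'c']
'e': index 2 in ['d', 'a', 'e', 'c'] -> ['e', 'd', 'a', 'c']


Output: [2, 2, 3, 3, 3, 1, 1, 0, 0, 2]


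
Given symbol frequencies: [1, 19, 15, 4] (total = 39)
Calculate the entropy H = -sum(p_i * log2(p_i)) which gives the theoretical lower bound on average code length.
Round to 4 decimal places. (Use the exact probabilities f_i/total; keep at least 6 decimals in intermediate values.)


Per-symbol terms -p_i * log2(p_i) with p_i = f_i/39:
  p = 1/39 = 0.025641: log2(p) = -5.285402, -p*log2(p) = 0.135523
  p = 19/39 = 0.487179: log2(p) = -1.037475, -p*log2(p) = 0.505436
  p = 15/39 = 0.384615: log2(p) = -1.378512, -p*log2(p) = 0.530197
  p = 4/39 = 0.102564: log2(p) = -3.285402, -p*log2(p) = 0.336964
H = 0.135523 + 0.505436 + 0.530197 + 0.336964 = 1.508120

H = 1.5081 bits/symbol


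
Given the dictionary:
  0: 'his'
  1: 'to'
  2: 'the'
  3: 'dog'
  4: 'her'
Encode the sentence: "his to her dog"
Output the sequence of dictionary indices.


Look up each word in the dictionary:
  'his' -> 0
  'to' -> 1
  'her' -> 4
  'dog' -> 3

Encoded: [0, 1, 4, 3]


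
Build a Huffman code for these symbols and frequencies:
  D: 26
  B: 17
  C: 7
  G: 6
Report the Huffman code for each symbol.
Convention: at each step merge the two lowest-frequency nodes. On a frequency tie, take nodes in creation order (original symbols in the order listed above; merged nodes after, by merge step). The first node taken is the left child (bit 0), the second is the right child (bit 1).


Huffman tree construction:
Step 1: Merge G(6) + C(7) = 13
Step 2: Merge (G+C)(13) + B(17) = 30
Step 3: Merge D(26) + ((G+C)+B)(30) = 56
Read each symbol's code off the tree from the root (left child = 0, right child = 1).

Codes:
  D: 0 (length 1)
  B: 11 (length 2)
  C: 101 (length 3)
  G: 100 (length 3)
Average code length: 99/56 = 1.7679 bits/symbol


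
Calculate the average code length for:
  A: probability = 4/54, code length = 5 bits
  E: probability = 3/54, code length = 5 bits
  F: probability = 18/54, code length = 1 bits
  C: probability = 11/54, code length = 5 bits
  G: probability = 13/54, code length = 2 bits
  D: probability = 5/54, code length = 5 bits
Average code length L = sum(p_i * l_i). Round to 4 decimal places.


Weighted contributions p_i * l_i:
  A: (4/54) * 5 = 20/54
  E: (3/54) * 5 = 15/54
  F: (18/54) * 1 = 18/54
  C: (11/54) * 5 = 55/54
  G: (13/54) * 2 = 26/54
  D: (5/54) * 5 = 25/54
Sum = (20 + 15 + 18 + 55 + 26 + 25)/54 = 159/54

L = 159/54 = 2.9444 bits/symbol


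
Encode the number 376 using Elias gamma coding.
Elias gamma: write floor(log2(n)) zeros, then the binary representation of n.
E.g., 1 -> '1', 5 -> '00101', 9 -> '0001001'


num_bits = floor(log2(376)) + 1 = 9
leading_zeros = num_bits - 1 = 8
binary(376) = 101111000

Elias gamma(376) = '00000000' + '101111000' = 00000000101111000 (17 bits)


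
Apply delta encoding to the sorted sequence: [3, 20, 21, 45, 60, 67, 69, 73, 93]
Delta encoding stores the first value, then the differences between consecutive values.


First value: 3
Deltas:
  20 - 3 = 17
  21 - 20 = 1
  45 - 21 = 24
  60 - 45 = 15
  67 - 60 = 7
  69 - 67 = 2
  73 - 69 = 4
  93 - 73 = 20


Delta encoded: [3, 17, 1, 24, 15, 7, 2, 4, 20]


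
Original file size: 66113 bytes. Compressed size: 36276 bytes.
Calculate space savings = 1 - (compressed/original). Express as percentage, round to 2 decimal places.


ratio = compressed/original = 36276/66113 = 0.548697
savings = 1 - ratio = 1 - 0.548697 = 0.451303
as a percentage: 0.451303 * 100 = 45.13%

Space savings = 1 - 36276/66113 = 45.13%


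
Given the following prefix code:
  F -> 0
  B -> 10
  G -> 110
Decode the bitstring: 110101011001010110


Decoding step by step:
Bits 110 -> G
Bits 10 -> B
Bits 10 -> B
Bits 110 -> G
Bits 0 -> F
Bits 10 -> B
Bits 10 -> B
Bits 110 -> G


Decoded message: GBBGFBBG


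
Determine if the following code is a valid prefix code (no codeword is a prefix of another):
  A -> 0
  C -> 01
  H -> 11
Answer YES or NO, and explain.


Checking each pair (does one codeword prefix another?):
  A='0' vs C='01': prefix -- VIOLATION

NO -- this is NOT a valid prefix code. A (0) is a prefix of C (01).


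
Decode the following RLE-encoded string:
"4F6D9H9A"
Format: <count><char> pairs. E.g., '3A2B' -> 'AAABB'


Expanding each <count><char> pair:
  4F -> 'FFFF'
  6D -> 'DDDDDD'
  9H -> 'HHHHHHHHH'
  9A -> 'AAAAAAAAA'

Decoded = FFFFDDDDDDHHHHHHHHHAAAAAAAAA


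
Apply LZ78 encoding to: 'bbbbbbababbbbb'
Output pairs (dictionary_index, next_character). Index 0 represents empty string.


LZ78 encoding steps:
Dictionary: {0: ''}
Step 1: w='' (idx 0), next='b' -> output (0, 'b'), add 'b' as idx 1
Step 2: w='b' (idx 1), next='b' -> output (1, 'b'), add 'bb' as idx 2
Step 3: w='bb' (idx 2), next='b' -> output (2, 'b'), add 'bbb' as idx 3
Step 4: w='' (idx 0), next='a' -> output (0, 'a'), add 'a' as idx 4
Step 5: w='b' (idx 1), next='a' -> output (1, 'a'), add 'ba' as idx 5
Step 6: w='bbb' (idx 3), next='b' -> output (3, 'b'), add 'bbbb' as idx 6
Step 7: w='b' (idx 1), end of input -> output (1, '')


Encoded: [(0, 'b'), (1, 'b'), (2, 'b'), (0, 'a'), (1, 'a'), (3, 'b'), (1, '')]


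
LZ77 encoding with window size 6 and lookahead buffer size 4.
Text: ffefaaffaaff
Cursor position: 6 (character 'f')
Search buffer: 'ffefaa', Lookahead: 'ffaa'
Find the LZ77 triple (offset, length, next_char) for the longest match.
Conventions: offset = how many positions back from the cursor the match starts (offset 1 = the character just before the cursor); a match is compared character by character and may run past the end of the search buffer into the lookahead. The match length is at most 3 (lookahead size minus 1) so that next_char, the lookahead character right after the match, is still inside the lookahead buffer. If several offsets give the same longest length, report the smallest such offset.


Try each offset into the search buffer:
  offset=1 (pos 5, char 'a'): match length 0
  offset=2 (pos 4, char 'a'): match length 0
  offset=3 (pos 3, char 'f'): match length 1
  offset=4 (pos 2, char 'e'): match length 0
  offset=5 (pos 1, char 'f'): match length 1
  offset=6 (pos 0, char 'f'): match length 2
Longest match has length 2 at offset 6.
next_char = character at position 6 + 2 = 8 -> 'a'

Best match: offset=6, length=2 (matching 'ff' starting at position 0)
LZ77 triple: (6, 2, 'a')


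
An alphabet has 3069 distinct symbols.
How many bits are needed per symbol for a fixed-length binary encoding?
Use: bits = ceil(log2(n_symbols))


log2(3069) = 11.5836
Bracket: 2^11 = 2048 < 3069 <= 2^12 = 4096
So ceil(log2(3069)) = 12

bits = ceil(log2(3069)) = ceil(11.5836) = 12 bits


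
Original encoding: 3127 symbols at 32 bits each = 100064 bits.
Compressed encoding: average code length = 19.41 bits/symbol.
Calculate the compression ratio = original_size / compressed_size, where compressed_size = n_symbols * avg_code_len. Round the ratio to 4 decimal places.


original_size = n_symbols * orig_bits = 3127 * 32 = 100064 bits
compressed_size = n_symbols * avg_code_len = 3127 * 19.41 = 60695.07 bits
ratio = original_size / compressed_size = 100064 / 60695.07 = 1.6486

Compression ratio = 1.6486


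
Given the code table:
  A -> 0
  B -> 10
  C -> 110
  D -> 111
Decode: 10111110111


Decoding:
10 -> B
111 -> D
110 -> C
111 -> D


Result: BDCD


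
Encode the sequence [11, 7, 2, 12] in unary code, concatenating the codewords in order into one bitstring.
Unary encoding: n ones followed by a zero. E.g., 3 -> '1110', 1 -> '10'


Encode each number as n ones followed by a terminating 0:
  11 -> 111111111110 (12 bits)
  7 -> 11111110 (8 bits)
  2 -> 110 (3 bits)
  12 -> 1111111111110 (13 bits)
Total length = 12 + 8 + 3 + 13 = 36 bits.

Unary([11, 7, 2, 12]) = 111111111110111111101101111111111110 (36 bits)


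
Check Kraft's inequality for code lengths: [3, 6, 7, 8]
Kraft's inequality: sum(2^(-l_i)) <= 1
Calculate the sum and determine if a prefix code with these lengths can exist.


Sum = 2^(-3) + 2^(-6) + 2^(-7) + 2^(-8)
    = 0.125 + 0.015625 + 0.0078125 + 0.00390625
    = 39/256 = 0.15234375
Since 0.15234375 <= 1, Kraft's inequality IS satisfied.
A prefix code with these lengths CAN exist.

Kraft sum = 0.15234375. Satisfied.


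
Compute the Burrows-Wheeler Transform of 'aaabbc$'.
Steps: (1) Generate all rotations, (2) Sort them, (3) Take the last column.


Rotations (sorted):
  0: $aaabbc -> last char: c
  1: aaabbc$ -> last char: $
  2: aabbc$a -> last char: a
  3: abbc$aa -> last char: a
  4: bbc$aaa -> last char: a
  5: bc$aaab -> last char: b
  6: c$aaabb -> last char: b


BWT = c$aaabb


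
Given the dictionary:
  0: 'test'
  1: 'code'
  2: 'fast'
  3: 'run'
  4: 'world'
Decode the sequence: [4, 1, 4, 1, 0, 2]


Look up each index in the dictionary:
  4 -> 'world'
  1 -> 'code'
  4 -> 'world'
  1 -> 'code'
  0 -> 'test'
  2 -> 'fast'

Decoded: "world code world code test fast"


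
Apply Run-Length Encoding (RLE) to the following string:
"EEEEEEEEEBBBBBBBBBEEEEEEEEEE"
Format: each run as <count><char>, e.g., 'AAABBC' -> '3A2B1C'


Scanning runs left to right:
  i=0: run of 'E' x 9 -> '9E'
  i=9: run of 'B' x 9 -> '9B'
  i=18: run of 'E' x 10 -> '10E'

RLE = 9E9B10E


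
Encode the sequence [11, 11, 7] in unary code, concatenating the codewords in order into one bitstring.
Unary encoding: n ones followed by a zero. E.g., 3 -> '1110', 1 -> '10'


Encode each number as n ones followed by a terminating 0:
  11 -> 111111111110 (12 bits)
  11 -> 111111111110 (12 bits)
  7 -> 11111110 (8 bits)
Total length = 12 + 12 + 8 = 32 bits.

Unary([11, 11, 7]) = 11111111111011111111111011111110 (32 bits)


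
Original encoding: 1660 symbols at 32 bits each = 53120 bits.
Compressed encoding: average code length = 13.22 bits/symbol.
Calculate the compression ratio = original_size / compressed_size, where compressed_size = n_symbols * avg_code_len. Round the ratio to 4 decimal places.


original_size = n_symbols * orig_bits = 1660 * 32 = 53120 bits
compressed_size = n_symbols * avg_code_len = 1660 * 13.22 = 21945.2 bits
ratio = original_size / compressed_size = 53120 / 21945.2 = 2.4206

Compression ratio = 2.4206


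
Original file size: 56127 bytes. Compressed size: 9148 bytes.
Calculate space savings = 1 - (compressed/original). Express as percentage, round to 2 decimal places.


ratio = compressed/original = 9148/56127 = 0.162988
savings = 1 - ratio = 1 - 0.162988 = 0.837012
as a percentage: 0.837012 * 100 = 83.7%

Space savings = 1 - 9148/56127 = 83.7%


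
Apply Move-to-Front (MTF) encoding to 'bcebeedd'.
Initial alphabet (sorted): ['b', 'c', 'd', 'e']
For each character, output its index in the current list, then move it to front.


MTF encoding:
'b': index 0 in ['b', 'c', 'd', 'e'] -> ['b', 'c', 'd', 'e']
'c': index 1 in ['b', 'c', 'd', 'e'] -> ['c', 'b', 'd', 'e']
'e': index 3 in ['c', 'b', 'd', 'e'] -> ['e', 'c', 'b', 'd']
'b': index 2 in ['e', 'c', 'b', 'd'] -> ['b', 'e', 'c', 'd']
'e': index 1 in ['b', 'e', 'c', 'd'] -> ['e', 'b', 'c', 'd']
'e': index 0 in ['e', 'b', 'c', 'd'] -> ['e', 'b', 'c', 'd']
'd': index 3 in ['e', 'b', 'c', 'd'] -> ['d', 'e', 'b', 'c']
'd': index 0 in ['d', 'e', 'b', 'c'] -> ['d', 'e', 'b', 'c']


Output: [0, 1, 3, 2, 1, 0, 3, 0]


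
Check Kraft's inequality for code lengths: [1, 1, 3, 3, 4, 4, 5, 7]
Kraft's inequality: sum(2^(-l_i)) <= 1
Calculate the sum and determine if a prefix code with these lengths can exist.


Sum = 2^(-1) + 2^(-1) + 2^(-3) + 2^(-3) + 2^(-4) + 2^(-4) + 2^(-5) + 2^(-7)
    = 0.5 + 0.5 + 0.125 + 0.125 + 0.0625 + 0.0625 + 0.03125 + 0.0078125
    = 181/128 = 1.4140625
Since 1.4140625 > 1, Kraft's inequality is NOT satisfied.
A prefix code with these lengths CANNOT exist.

Kraft sum = 1.4140625. Not satisfied.


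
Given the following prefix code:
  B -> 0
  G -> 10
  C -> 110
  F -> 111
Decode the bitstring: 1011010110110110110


Decoding step by step:
Bits 10 -> G
Bits 110 -> C
Bits 10 -> G
Bits 110 -> C
Bits 110 -> C
Bits 110 -> C
Bits 110 -> C


Decoded message: GCGCCCC


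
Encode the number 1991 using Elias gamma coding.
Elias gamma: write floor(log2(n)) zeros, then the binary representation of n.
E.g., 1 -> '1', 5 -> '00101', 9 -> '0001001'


num_bits = floor(log2(1991)) + 1 = 11
leading_zeros = num_bits - 1 = 10
binary(1991) = 11111000111

Elias gamma(1991) = '0000000000' + '11111000111' = 000000000011111000111 (21 bits)


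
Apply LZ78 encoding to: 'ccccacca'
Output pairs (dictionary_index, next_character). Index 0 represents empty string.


LZ78 encoding steps:
Dictionary: {0: ''}
Step 1: w='' (idx 0), next='c' -> output (0, 'c'), add 'c' as idx 1
Step 2: w='c' (idx 1), next='c' -> output (1, 'c'), add 'cc' as idx 2
Step 3: w='c' (idx 1), next='a' -> output (1, 'a'), add 'ca' as idx 3
Step 4: w='cc' (idx 2), next='a' -> output (2, 'a'), add 'cca' as idx 4


Encoded: [(0, 'c'), (1, 'c'), (1, 'a'), (2, 'a')]


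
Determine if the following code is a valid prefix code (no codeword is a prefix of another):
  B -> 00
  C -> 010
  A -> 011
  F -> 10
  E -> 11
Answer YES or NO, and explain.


Checking each pair (does one codeword prefix another?):
  B='00' vs C='010': no prefix
  B='00' vs A='011': no prefix
  B='00' vs F='10': no prefix
  B='00' vs E='11': no prefix
  C='010' vs B='00': no prefix
  C='010' vs A='011': no prefix
  C='010' vs F='10': no prefix
  C='010' vs E='11': no prefix
  A='011' vs B='00': no prefix
  A='011' vs C='010': no prefix
  A='011' vs F='10': no prefix
  A='011' vs E='11': no prefix
  F='10' vs B='00': no prefix
  F='10' vs C='010': no prefix
  F='10' vs A='011': no prefix
  F='10' vs E='11': no prefix
  E='11' vs B='00': no prefix
  E='11' vs C='010': no prefix
  E='11' vs A='011': no prefix
  E='11' vs F='10': no prefix
No violation found over all pairs.

YES -- this is a valid prefix code. No codeword is a prefix of any other codeword.


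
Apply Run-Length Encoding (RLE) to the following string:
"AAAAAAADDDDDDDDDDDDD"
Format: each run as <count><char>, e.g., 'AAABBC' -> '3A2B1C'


Scanning runs left to right:
  i=0: run of 'A' x 7 -> '7A'
  i=7: run of 'D' x 13 -> '13D'

RLE = 7A13D


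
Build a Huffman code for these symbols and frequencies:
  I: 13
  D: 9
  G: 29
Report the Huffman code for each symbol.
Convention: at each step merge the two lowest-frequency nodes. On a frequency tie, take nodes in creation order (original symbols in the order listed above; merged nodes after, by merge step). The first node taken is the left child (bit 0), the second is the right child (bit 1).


Huffman tree construction:
Step 1: Merge D(9) + I(13) = 22
Step 2: Merge (D+I)(22) + G(29) = 51
Read each symbol's code off the tree from the root (left child = 0, right child = 1).

Codes:
  I: 01 (length 2)
  D: 00 (length 2)
  G: 1 (length 1)
Average code length: 73/51 = 1.4314 bits/symbol


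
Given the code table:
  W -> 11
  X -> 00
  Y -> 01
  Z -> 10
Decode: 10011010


Decoding:
10 -> Z
01 -> Y
10 -> Z
10 -> Z


Result: ZYZZ


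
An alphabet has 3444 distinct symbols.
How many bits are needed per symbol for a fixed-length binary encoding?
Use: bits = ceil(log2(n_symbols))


log2(3444) = 11.7499
Bracket: 2^11 = 2048 < 3444 <= 2^12 = 4096
So ceil(log2(3444)) = 12

bits = ceil(log2(3444)) = ceil(11.7499) = 12 bits


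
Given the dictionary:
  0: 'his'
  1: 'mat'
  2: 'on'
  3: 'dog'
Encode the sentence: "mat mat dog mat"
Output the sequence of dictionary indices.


Look up each word in the dictionary:
  'mat' -> 1
  'mat' -> 1
  'dog' -> 3
  'mat' -> 1

Encoded: [1, 1, 3, 1]


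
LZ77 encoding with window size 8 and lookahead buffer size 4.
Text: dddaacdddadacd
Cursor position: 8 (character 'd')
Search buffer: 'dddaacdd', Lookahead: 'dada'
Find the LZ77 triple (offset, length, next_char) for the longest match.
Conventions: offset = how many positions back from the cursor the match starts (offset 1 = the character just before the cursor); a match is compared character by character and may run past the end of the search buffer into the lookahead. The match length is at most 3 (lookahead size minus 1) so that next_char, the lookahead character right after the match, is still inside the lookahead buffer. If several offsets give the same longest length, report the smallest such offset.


Try each offset into the search buffer:
  offset=1 (pos 7, char 'd'): match length 1
  offset=2 (pos 6, char 'd'): match length 1
  offset=3 (pos 5, char 'c'): match length 0
  offset=4 (pos 4, char 'a'): match length 0
  offset=5 (pos 3, char 'a'): match length 0
  offset=6 (pos 2, char 'd'): match length 2
  offset=7 (pos 1, char 'd'): match length 1
  offset=8 (pos 0, char 'd'): match length 1
Longest match has length 2 at offset 6.
next_char = character at position 8 + 2 = 10 -> 'd'

Best match: offset=6, length=2 (matching 'da' starting at position 2)
LZ77 triple: (6, 2, 'd')


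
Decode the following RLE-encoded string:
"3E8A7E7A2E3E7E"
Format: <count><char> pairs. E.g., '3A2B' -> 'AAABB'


Expanding each <count><char> pair:
  3E -> 'EEE'
  8A -> 'AAAAAAAA'
  7E -> 'EEEEEEE'
  7A -> 'AAAAAAA'
  2E -> 'EE'
  3E -> 'EEE'
  7E -> 'EEEEEEE'

Decoded = EEEAAAAAAAAEEEEEEEAAAAAAAEEEEEEEEEEEE


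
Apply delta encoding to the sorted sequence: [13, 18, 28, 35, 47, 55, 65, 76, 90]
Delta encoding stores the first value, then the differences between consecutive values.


First value: 13
Deltas:
  18 - 13 = 5
  28 - 18 = 10
  35 - 28 = 7
  47 - 35 = 12
  55 - 47 = 8
  65 - 55 = 10
  76 - 65 = 11
  90 - 76 = 14


Delta encoded: [13, 5, 10, 7, 12, 8, 10, 11, 14]


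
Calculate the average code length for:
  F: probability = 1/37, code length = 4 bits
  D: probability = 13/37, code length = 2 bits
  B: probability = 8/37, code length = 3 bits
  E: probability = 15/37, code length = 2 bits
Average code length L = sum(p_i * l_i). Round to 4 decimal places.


Weighted contributions p_i * l_i:
  F: (1/37) * 4 = 4/37
  D: (13/37) * 2 = 26/37
  B: (8/37) * 3 = 24/37
  E: (15/37) * 2 = 30/37
Sum = (4 + 26 + 24 + 30)/37 = 84/37

L = 84/37 = 2.2703 bits/symbol


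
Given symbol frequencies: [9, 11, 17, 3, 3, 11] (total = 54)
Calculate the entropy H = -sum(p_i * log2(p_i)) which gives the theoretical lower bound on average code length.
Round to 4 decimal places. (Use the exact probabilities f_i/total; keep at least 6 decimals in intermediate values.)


Per-symbol terms -p_i * log2(p_i) with p_i = f_i/54:
  p = 9/54 = 0.166667: log2(p) = -2.584963, -p*log2(p) = 0.430827
  p = 11/54 = 0.203704: log2(p) = -2.295456, -p*log2(p) = 0.467593
  p = 17/54 = 0.314815: log2(p) = -1.667425, -p*log2(p) = 0.524930
  p = 3/54 = 0.055556: log2(p) = -4.169925, -p*log2(p) = 0.231663
  p = 3/54 = 0.055556: log2(p) = -4.169925, -p*log2(p) = 0.231663
  p = 11/54 = 0.203704: log2(p) = -2.295456, -p*log2(p) = 0.467593
H = 0.430827 + 0.467593 + 0.524930 + 0.231663 + 0.231663 + 0.467593 = 2.354269

H = 2.3543 bits/symbol


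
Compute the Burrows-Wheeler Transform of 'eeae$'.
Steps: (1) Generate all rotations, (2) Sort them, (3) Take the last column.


Rotations (sorted):
  0: $eeae -> last char: e
  1: ae$ee -> last char: e
  2: e$eea -> last char: a
  3: eae$e -> last char: e
  4: eeae$ -> last char: $


BWT = eeae$


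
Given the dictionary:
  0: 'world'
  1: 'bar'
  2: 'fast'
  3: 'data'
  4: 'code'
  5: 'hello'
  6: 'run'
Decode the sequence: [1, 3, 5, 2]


Look up each index in the dictionary:
  1 -> 'bar'
  3 -> 'data'
  5 -> 'hello'
  2 -> 'fast'

Decoded: "bar data hello fast"


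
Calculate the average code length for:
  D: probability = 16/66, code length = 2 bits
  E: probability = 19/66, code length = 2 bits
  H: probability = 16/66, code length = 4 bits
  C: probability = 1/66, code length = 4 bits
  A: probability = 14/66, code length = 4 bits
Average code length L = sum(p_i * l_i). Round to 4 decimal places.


Weighted contributions p_i * l_i:
  D: (16/66) * 2 = 32/66
  E: (19/66) * 2 = 38/66
  H: (16/66) * 4 = 64/66
  C: (1/66) * 4 = 4/66
  A: (14/66) * 4 = 56/66
Sum = (32 + 38 + 64 + 4 + 56)/66 = 194/66

L = 194/66 = 2.9394 bits/symbol


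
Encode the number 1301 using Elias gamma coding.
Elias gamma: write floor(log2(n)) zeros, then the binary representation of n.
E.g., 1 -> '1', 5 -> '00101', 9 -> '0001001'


num_bits = floor(log2(1301)) + 1 = 11
leading_zeros = num_bits - 1 = 10
binary(1301) = 10100010101

Elias gamma(1301) = '0000000000' + '10100010101' = 000000000010100010101 (21 bits)


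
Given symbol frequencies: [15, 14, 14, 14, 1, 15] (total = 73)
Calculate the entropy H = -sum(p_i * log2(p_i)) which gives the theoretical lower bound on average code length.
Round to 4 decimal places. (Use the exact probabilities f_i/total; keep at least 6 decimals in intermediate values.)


Per-symbol terms -p_i * log2(p_i) with p_i = f_i/73:
  p = 15/73 = 0.205479: log2(p) = -2.282934, -p*log2(p) = 0.469096
  p = 14/73 = 0.191781: log2(p) = -2.382470, -p*log2(p) = 0.456912
  p = 14/73 = 0.191781: log2(p) = -2.382470, -p*log2(p) = 0.456912
  p = 14/73 = 0.191781: log2(p) = -2.382470, -p*log2(p) = 0.456912
  p = 1/73 = 0.013699: log2(p) = -6.189825, -p*log2(p) = 0.084792
  p = 15/73 = 0.205479: log2(p) = -2.282934, -p*log2(p) = 0.469096
H = 0.469096 + 0.456912 + 0.456912 + 0.456912 + 0.084792 + 0.469096 = 2.393720

H = 2.3937 bits/symbol


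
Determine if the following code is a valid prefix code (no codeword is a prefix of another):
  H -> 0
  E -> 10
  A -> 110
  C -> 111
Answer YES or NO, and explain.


Checking each pair (does one codeword prefix another?):
  H='0' vs E='10': no prefix
  H='0' vs A='110': no prefix
  H='0' vs C='111': no prefix
  E='10' vs H='0': no prefix
  E='10' vs A='110': no prefix
  E='10' vs C='111': no prefix
  A='110' vs H='0': no prefix
  A='110' vs E='10': no prefix
  A='110' vs C='111': no prefix
  C='111' vs H='0': no prefix
  C='111' vs E='10': no prefix
  C='111' vs A='110': no prefix
No violation found over all pairs.

YES -- this is a valid prefix code. No codeword is a prefix of any other codeword.


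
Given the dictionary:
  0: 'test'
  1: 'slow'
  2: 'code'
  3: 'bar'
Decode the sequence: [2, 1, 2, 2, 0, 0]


Look up each index in the dictionary:
  2 -> 'code'
  1 -> 'slow'
  2 -> 'code'
  2 -> 'code'
  0 -> 'test'
  0 -> 'test'

Decoded: "code slow code code test test"


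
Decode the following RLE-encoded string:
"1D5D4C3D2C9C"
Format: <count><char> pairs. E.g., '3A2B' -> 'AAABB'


Expanding each <count><char> pair:
  1D -> 'D'
  5D -> 'DDDDD'
  4C -> 'CCCC'
  3D -> 'DDD'
  2C -> 'CC'
  9C -> 'CCCCCCCCC'

Decoded = DDDDDDCCCCDDDCCCCCCCCCCC


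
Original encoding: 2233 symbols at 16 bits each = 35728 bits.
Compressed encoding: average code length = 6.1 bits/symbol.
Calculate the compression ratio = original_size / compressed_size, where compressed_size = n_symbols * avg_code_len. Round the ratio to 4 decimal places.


original_size = n_symbols * orig_bits = 2233 * 16 = 35728 bits
compressed_size = n_symbols * avg_code_len = 2233 * 6.1 = 13621.3 bits
ratio = original_size / compressed_size = 35728 / 13621.3 = 2.623

Compression ratio = 2.623


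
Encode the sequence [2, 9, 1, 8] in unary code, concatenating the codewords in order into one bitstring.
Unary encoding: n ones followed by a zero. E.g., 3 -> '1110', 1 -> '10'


Encode each number as n ones followed by a terminating 0:
  2 -> 110 (3 bits)
  9 -> 1111111110 (10 bits)
  1 -> 10 (2 bits)
  8 -> 111111110 (9 bits)
Total length = 3 + 10 + 2 + 9 = 24 bits.

Unary([2, 9, 1, 8]) = 110111111111010111111110 (24 bits)


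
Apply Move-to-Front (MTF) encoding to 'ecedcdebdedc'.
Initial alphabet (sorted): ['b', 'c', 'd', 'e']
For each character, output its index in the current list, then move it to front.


MTF encoding:
'e': index 3 in ['b', 'c', 'd', 'e'] -> ['e', 'b', 'c', 'd']
'c': index 2 in ['e', 'b', 'c', 'd'] -> ['c', 'e', 'b', 'd']
'e': index 1 in ['c', 'e', 'b', 'd'] -> ['e', 'c', 'b', 'd']
'd': index 3 in ['e', 'c', 'b', 'd'] -> ['d', 'e', 'c', 'b']
'c': index 2 in ['d', 'e', 'c', 'b'] -> ['c', 'd', 'e', 'b']
'd': index 1 in ['c', 'd', 'e', 'b'] -> ['d', 'c', 'e', 'b']
'e': index 2 in ['d', 'c', 'e', 'b'] -> ['e', 'd', 'c', 'b']
'b': index 3 in ['e', 'd', 'c', 'b'] -> ['b', 'e', 'd', 'c']
'd': index 2 in ['b', 'e', 'd', 'c'] -> ['d', 'b', 'e', 'c']
'e': index 2 in ['d', 'b', 'e', 'c'] -> ['e', 'd', 'b', 'c']
'd': index 1 in ['e', 'd', 'b', 'c'] -> ['d', 'e', 'b', 'c']
'c': index 3 in ['d', 'e', 'b', 'c'] -> ['c', 'd', 'e', 'b']


Output: [3, 2, 1, 3, 2, 1, 2, 3, 2, 2, 1, 3]


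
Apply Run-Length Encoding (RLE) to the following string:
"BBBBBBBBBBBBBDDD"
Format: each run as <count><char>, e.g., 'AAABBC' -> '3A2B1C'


Scanning runs left to right:
  i=0: run of 'B' x 13 -> '13B'
  i=13: run of 'D' x 3 -> '3D'

RLE = 13B3D


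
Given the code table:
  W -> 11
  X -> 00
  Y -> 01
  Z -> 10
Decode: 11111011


Decoding:
11 -> W
11 -> W
10 -> Z
11 -> W


Result: WWZW


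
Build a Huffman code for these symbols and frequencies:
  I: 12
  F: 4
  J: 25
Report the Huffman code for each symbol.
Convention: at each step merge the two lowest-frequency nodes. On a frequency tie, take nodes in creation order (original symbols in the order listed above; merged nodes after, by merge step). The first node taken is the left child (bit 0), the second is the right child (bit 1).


Huffman tree construction:
Step 1: Merge F(4) + I(12) = 16
Step 2: Merge (F+I)(16) + J(25) = 41
Read each symbol's code off the tree from the root (left child = 0, right child = 1).

Codes:
  I: 01 (length 2)
  F: 00 (length 2)
  J: 1 (length 1)
Average code length: 57/41 = 1.3902 bits/symbol


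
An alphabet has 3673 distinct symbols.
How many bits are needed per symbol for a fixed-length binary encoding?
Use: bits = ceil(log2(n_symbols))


log2(3673) = 11.8427
Bracket: 2^11 = 2048 < 3673 <= 2^12 = 4096
So ceil(log2(3673)) = 12

bits = ceil(log2(3673)) = ceil(11.8427) = 12 bits


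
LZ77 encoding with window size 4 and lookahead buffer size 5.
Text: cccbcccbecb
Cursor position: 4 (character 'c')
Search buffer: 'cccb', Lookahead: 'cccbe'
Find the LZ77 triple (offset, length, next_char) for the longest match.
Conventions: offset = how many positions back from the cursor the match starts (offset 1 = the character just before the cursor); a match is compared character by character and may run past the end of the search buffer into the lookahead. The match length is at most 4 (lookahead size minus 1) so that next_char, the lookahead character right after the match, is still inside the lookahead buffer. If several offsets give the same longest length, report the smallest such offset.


Try each offset into the search buffer:
  offset=1 (pos 3, char 'b'): match length 0
  offset=2 (pos 2, char 'c'): match length 1
  offset=3 (pos 1, char 'c'): match length 2
  offset=4 (pos 0, char 'c'): match length 4
Longest match has length 4 at offset 4.
next_char = character at position 4 + 4 = 8 -> 'e'

Best match: offset=4, length=4 (matching 'cccb' starting at position 0)
LZ77 triple: (4, 4, 'e')


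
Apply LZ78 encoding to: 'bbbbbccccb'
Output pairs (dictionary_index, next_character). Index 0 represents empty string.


LZ78 encoding steps:
Dictionary: {0: ''}
Step 1: w='' (idx 0), next='b' -> output (0, 'b'), add 'b' as idx 1
Step 2: w='b' (idx 1), next='b' -> output (1, 'b'), add 'bb' as idx 2
Step 3: w='bb' (idx 2), next='c' -> output (2, 'c'), add 'bbc' as idx 3
Step 4: w='' (idx 0), next='c' -> output (0, 'c'), add 'c' as idx 4
Step 5: w='c' (idx 4), next='c' -> output (4, 'c'), add 'cc' as idx 5
Step 6: w='b' (idx 1), end of input -> output (1, '')


Encoded: [(0, 'b'), (1, 'b'), (2, 'c'), (0, 'c'), (4, 'c'), (1, '')]


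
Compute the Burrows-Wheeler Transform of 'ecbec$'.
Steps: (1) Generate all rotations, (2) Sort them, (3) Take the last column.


Rotations (sorted):
  0: $ecbec -> last char: c
  1: bec$ec -> last char: c
  2: c$ecbe -> last char: e
  3: cbec$e -> last char: e
  4: ec$ecb -> last char: b
  5: ecbec$ -> last char: $


BWT = cceeb$


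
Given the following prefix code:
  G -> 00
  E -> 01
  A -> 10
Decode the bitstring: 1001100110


Decoding step by step:
Bits 10 -> A
Bits 01 -> E
Bits 10 -> A
Bits 01 -> E
Bits 10 -> A


Decoded message: AEAEA


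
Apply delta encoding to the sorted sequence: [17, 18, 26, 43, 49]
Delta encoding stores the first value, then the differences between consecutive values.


First value: 17
Deltas:
  18 - 17 = 1
  26 - 18 = 8
  43 - 26 = 17
  49 - 43 = 6


Delta encoded: [17, 1, 8, 17, 6]


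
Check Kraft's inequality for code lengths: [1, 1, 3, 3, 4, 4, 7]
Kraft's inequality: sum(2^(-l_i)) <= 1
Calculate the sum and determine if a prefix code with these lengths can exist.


Sum = 2^(-1) + 2^(-1) + 2^(-3) + 2^(-3) + 2^(-4) + 2^(-4) + 2^(-7)
    = 0.5 + 0.5 + 0.125 + 0.125 + 0.0625 + 0.0625 + 0.0078125
    = 177/128 = 1.3828125
Since 1.3828125 > 1, Kraft's inequality is NOT satisfied.
A prefix code with these lengths CANNOT exist.

Kraft sum = 1.3828125. Not satisfied.


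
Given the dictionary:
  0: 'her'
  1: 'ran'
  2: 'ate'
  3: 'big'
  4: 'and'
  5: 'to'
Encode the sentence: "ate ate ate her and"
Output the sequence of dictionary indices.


Look up each word in the dictionary:
  'ate' -> 2
  'ate' -> 2
  'ate' -> 2
  'her' -> 0
  'and' -> 4

Encoded: [2, 2, 2, 0, 4]


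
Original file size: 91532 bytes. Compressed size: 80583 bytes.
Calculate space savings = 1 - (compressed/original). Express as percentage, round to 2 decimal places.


ratio = compressed/original = 80583/91532 = 0.880381
savings = 1 - ratio = 1 - 0.880381 = 0.119619
as a percentage: 0.119619 * 100 = 11.96%

Space savings = 1 - 80583/91532 = 11.96%


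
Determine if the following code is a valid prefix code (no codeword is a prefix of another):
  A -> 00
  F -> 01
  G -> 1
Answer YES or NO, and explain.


Checking each pair (does one codeword prefix another?):
  A='00' vs F='01': no prefix
  A='00' vs G='1': no prefix
  F='01' vs A='00': no prefix
  F='01' vs G='1': no prefix
  G='1' vs A='00': no prefix
  G='1' vs F='01': no prefix
No violation found over all pairs.

YES -- this is a valid prefix code. No codeword is a prefix of any other codeword.


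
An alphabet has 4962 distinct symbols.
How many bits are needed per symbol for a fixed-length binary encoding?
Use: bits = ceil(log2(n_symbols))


log2(4962) = 12.2767
Bracket: 2^12 = 4096 < 4962 <= 2^13 = 8192
So ceil(log2(4962)) = 13

bits = ceil(log2(4962)) = ceil(12.2767) = 13 bits


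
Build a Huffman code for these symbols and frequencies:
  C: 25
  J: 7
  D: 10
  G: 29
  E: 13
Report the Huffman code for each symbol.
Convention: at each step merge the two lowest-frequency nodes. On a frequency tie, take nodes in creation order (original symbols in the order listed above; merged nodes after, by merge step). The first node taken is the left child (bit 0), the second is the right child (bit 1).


Huffman tree construction:
Step 1: Merge J(7) + D(10) = 17
Step 2: Merge E(13) + (J+D)(17) = 30
Step 3: Merge C(25) + G(29) = 54
Step 4: Merge (E+(J+D))(30) + (C+G)(54) = 84
Read each symbol's code off the tree from the root (left child = 0, right child = 1).

Codes:
  C: 10 (length 2)
  J: 010 (length 3)
  D: 011 (length 3)
  G: 11 (length 2)
  E: 00 (length 2)
Average code length: 185/84 = 2.2024 bits/symbol


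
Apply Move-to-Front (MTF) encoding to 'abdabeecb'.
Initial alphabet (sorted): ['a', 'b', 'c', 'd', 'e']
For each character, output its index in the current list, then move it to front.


MTF encoding:
'a': index 0 in ['a', 'b', 'c', 'd', 'e'] -> ['a', 'b', 'c', 'd', 'e']
'b': index 1 in ['a', 'b', 'c', 'd', 'e'] -> ['b', 'a', 'c', 'd', 'e']
'd': index 3 in ['b', 'a', 'c', 'd', 'e'] -> ['d', 'b', 'a', 'c', 'e']
'a': index 2 in ['d', 'b', 'a', 'c', 'e'] -> ['a', 'd', 'b', 'c', 'e']
'b': index 2 in ['a', 'd', 'b', 'c', 'e'] -> ['b', 'a', 'd', 'c', 'e']
'e': index 4 in ['b', 'a', 'd', 'c', 'e'] -> ['e', 'b', 'a', 'd', 'c']
'e': index 0 in ['e', 'b', 'a', 'd', 'c'] -> ['e', 'b', 'a', 'd', 'c']
'c': index 4 in ['e', 'b', 'a', 'd', 'c'] -> ['c', 'e', 'b', 'a', 'd']
'b': index 2 in ['c', 'e', 'b', 'a', 'd'] -> ['b', 'c', 'e', 'a', 'd']


Output: [0, 1, 3, 2, 2, 4, 0, 4, 2]


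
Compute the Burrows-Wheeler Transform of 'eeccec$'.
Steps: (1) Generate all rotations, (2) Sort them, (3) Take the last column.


Rotations (sorted):
  0: $eeccec -> last char: c
  1: c$eecce -> last char: e
  2: ccec$ee -> last char: e
  3: cec$eec -> last char: c
  4: ec$eecc -> last char: c
  5: eccec$e -> last char: e
  6: eeccec$ -> last char: $


BWT = ceecce$


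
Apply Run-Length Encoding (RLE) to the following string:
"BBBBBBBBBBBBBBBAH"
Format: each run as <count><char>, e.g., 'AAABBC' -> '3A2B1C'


Scanning runs left to right:
  i=0: run of 'B' x 15 -> '15B'
  i=15: run of 'A' x 1 -> '1A'
  i=16: run of 'H' x 1 -> '1H'

RLE = 15B1A1H


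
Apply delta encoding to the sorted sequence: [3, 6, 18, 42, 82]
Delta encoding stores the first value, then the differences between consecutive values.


First value: 3
Deltas:
  6 - 3 = 3
  18 - 6 = 12
  42 - 18 = 24
  82 - 42 = 40


Delta encoded: [3, 3, 12, 24, 40]


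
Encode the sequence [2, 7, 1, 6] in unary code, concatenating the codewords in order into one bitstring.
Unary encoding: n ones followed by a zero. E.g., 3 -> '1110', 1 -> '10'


Encode each number as n ones followed by a terminating 0:
  2 -> 110 (3 bits)
  7 -> 11111110 (8 bits)
  1 -> 10 (2 bits)
  6 -> 1111110 (7 bits)
Total length = 3 + 8 + 2 + 7 = 20 bits.

Unary([2, 7, 1, 6]) = 11011111110101111110 (20 bits)


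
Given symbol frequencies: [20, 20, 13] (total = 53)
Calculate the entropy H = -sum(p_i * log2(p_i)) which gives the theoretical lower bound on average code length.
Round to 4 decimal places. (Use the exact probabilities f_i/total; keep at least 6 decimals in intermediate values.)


Per-symbol terms -p_i * log2(p_i) with p_i = f_i/53:
  p = 20/53 = 0.377358: log2(p) = -1.405992, -p*log2(p) = 0.530563
  p = 20/53 = 0.377358: log2(p) = -1.405992, -p*log2(p) = 0.530563
  p = 13/53 = 0.245283: log2(p) = -2.027481, -p*log2(p) = 0.497307
H = 0.530563 + 0.530563 + 0.497307 = 1.558433

H = 1.5584 bits/symbol


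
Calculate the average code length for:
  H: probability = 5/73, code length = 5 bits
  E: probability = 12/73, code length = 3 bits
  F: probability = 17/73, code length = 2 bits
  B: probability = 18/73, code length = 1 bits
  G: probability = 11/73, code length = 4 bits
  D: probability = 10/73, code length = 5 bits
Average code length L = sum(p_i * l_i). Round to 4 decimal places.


Weighted contributions p_i * l_i:
  H: (5/73) * 5 = 25/73
  E: (12/73) * 3 = 36/73
  F: (17/73) * 2 = 34/73
  B: (18/73) * 1 = 18/73
  G: (11/73) * 4 = 44/73
  D: (10/73) * 5 = 50/73
Sum = (25 + 36 + 34 + 18 + 44 + 50)/73 = 207/73

L = 207/73 = 2.8356 bits/symbol


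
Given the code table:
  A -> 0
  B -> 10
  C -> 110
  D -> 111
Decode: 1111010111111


Decoding:
111 -> D
10 -> B
10 -> B
111 -> D
111 -> D


Result: DBBDD


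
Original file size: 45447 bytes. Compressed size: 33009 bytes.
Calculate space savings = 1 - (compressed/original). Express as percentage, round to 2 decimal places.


ratio = compressed/original = 33009/45447 = 0.726319
savings = 1 - ratio = 1 - 0.726319 = 0.273681
as a percentage: 0.273681 * 100 = 27.37%

Space savings = 1 - 33009/45447 = 27.37%


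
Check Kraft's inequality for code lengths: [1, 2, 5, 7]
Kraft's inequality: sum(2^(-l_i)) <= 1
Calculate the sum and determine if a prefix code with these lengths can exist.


Sum = 2^(-1) + 2^(-2) + 2^(-5) + 2^(-7)
    = 0.5 + 0.25 + 0.03125 + 0.0078125
    = 101/128 = 0.7890625
Since 0.7890625 <= 1, Kraft's inequality IS satisfied.
A prefix code with these lengths CAN exist.

Kraft sum = 0.7890625. Satisfied.


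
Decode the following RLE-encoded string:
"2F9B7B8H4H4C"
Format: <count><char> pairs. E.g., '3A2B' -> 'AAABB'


Expanding each <count><char> pair:
  2F -> 'FF'
  9B -> 'BBBBBBBBB'
  7B -> 'BBBBBBB'
  8H -> 'HHHHHHHH'
  4H -> 'HHHH'
  4C -> 'CCCC'

Decoded = FFBBBBBBBBBBBBBBBBHHHHHHHHHHHHCCCC


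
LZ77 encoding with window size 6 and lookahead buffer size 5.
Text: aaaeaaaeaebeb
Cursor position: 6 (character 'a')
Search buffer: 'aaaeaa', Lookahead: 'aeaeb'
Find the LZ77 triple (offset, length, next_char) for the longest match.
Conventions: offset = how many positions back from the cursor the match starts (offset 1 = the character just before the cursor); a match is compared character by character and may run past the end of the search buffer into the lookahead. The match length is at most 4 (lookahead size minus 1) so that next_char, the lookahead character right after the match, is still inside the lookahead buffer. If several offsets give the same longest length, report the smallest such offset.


Try each offset into the search buffer:
  offset=1 (pos 5, char 'a'): match length 1
  offset=2 (pos 4, char 'a'): match length 1
  offset=3 (pos 3, char 'e'): match length 0
  offset=4 (pos 2, char 'a'): match length 3
  offset=5 (pos 1, char 'a'): match length 1
  offset=6 (pos 0, char 'a'): match length 1
Longest match has length 3 at offset 4.
next_char = character at position 6 + 3 = 9 -> 'e'

Best match: offset=4, length=3 (matching 'aea' starting at position 2)
LZ77 triple: (4, 3, 'e')


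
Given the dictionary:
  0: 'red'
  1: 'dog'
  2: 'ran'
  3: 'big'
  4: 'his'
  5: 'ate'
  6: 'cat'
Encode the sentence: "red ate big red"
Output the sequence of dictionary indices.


Look up each word in the dictionary:
  'red' -> 0
  'ate' -> 5
  'big' -> 3
  'red' -> 0

Encoded: [0, 5, 3, 0]


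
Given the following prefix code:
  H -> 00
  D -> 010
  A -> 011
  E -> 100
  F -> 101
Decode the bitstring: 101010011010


Decoding step by step:
Bits 101 -> F
Bits 010 -> D
Bits 011 -> A
Bits 010 -> D


Decoded message: FDAD


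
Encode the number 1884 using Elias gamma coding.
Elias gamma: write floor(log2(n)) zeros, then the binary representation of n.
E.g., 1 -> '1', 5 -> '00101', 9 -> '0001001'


num_bits = floor(log2(1884)) + 1 = 11
leading_zeros = num_bits - 1 = 10
binary(1884) = 11101011100

Elias gamma(1884) = '0000000000' + '11101011100' = 000000000011101011100 (21 bits)


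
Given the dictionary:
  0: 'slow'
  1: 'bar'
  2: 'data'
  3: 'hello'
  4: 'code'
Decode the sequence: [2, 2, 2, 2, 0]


Look up each index in the dictionary:
  2 -> 'data'
  2 -> 'data'
  2 -> 'data'
  2 -> 'data'
  0 -> 'slow'

Decoded: "data data data data slow"


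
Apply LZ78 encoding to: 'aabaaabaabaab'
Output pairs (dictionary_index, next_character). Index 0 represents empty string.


LZ78 encoding steps:
Dictionary: {0: ''}
Step 1: w='' (idx 0), next='a' -> output (0, 'a'), add 'a' as idx 1
Step 2: w='a' (idx 1), next='b' -> output (1, 'b'), add 'ab' as idx 2
Step 3: w='a' (idx 1), next='a' -> output (1, 'a'), add 'aa' as idx 3
Step 4: w='ab' (idx 2), next='a' -> output (2, 'a'), add 'aba' as idx 4
Step 5: w='aba' (idx 4), next='a' -> output (4, 'a'), add 'abaa' as idx 5
Step 6: w='' (idx 0), next='b' -> output (0, 'b'), add 'b' as idx 6


Encoded: [(0, 'a'), (1, 'b'), (1, 'a'), (2, 'a'), (4, 'a'), (0, 'b')]


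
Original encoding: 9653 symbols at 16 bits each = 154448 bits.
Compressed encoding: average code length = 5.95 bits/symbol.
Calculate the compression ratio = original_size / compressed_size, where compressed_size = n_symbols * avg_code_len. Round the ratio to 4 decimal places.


original_size = n_symbols * orig_bits = 9653 * 16 = 154448 bits
compressed_size = n_symbols * avg_code_len = 9653 * 5.95 = 57435.35 bits
ratio = original_size / compressed_size = 154448 / 57435.35 = 2.6891

Compression ratio = 2.6891
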